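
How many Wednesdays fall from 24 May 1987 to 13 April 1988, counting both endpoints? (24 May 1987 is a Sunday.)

24 May 1987 is a Sunday; the first Wednesday on or after it is 27 May 1987 (3 days later).
From 27 May 1987 to 13 April 1988: 218 + 104 = 322 days (rest of 1987, to 13 April 1988 in 1988).
322 ÷ 7 = 46 full weeks with remainder 0, so 46 more Wednesdays after the first → 47.

47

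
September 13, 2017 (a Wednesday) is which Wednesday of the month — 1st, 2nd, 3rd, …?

Day 13 falls in week ⌈13/7⌉ of the month.
Days 1–7 hold the 1st Wednesday, 8–14 the 2nd, 15–21 the 3rd, 22–28 the 4th, 29–31 the 5th.
13 is in the range for the 2nd.

2nd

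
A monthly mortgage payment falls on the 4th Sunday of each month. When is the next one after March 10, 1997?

March 23, 1997

March 1997 starts on a Saturday; its first Sunday is the 2nd, so the 4th Sunday is the 23rd — March 23, 1997.
March 23, 1997 is after March 10, 1997, so that is the next one.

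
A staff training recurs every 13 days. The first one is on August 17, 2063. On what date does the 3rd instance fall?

The 3rd occurrence is 2 intervals after the first: 2 × 13 = 26 days after August 17, 2063.
August has 31 days — 14 days to the end of August leaves 12.
12 days into September → September 12, 2063.

September 12, 2063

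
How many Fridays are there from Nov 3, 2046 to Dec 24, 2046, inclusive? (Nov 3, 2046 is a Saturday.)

7

Nov 3, 2046 is a Saturday; the first Friday on or after it is Nov 9, 2046 (6 days later).
From Nov 9, 2046 to Dec 24, 2046: 21 + 24 = 45 days (rest of Nov, Dec).
45 ÷ 7 = 6 full weeks with remainder 3, so 6 more Fridays after the first → 7.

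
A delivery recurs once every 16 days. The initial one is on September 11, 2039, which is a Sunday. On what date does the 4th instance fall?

October 29, 2039

The 4th occurrence is 3 intervals after the first: 3 × 16 = 48 days after September 11, 2039.
September has 30 days — 19 days to the end of September leaves 29.
29 days into October → October 29, 2039.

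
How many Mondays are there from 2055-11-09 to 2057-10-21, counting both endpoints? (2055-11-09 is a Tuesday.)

2055-11-09 is a Tuesday; the first Monday on or after it is 2055-11-15 (6 days later).
From 2055-11-15 to 2057-10-21: 46 + 366 + 294 = 706 days (rest of 2055, 2056, to 2057-10-21 in 2057).
706 ÷ 7 = 100 full weeks with remainder 6, so 100 more Mondays after the first → 101.

101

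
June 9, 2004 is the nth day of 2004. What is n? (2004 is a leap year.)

161

Days in months before June: 31 + 29 + 31 + 30 + 31 = 152.
Plus 9 days into June → day 161.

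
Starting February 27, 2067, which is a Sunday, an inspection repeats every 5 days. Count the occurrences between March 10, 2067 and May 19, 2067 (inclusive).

Occurrences land 5·i days after February 27, 2067 for i = 0, 1, 2, …
March 10, 2067 is 11 days after the start; 11 ÷ 5 = 2 remainder 1; since the remainder is 1, round up to i = 3. First occurrence in the window: #4 on March 14, 2067 (3×5 = 15 days in).
May 19, 2067 is 81 days after the start; 81 ÷ 5 = 16 remainder 1. Last occurrence in the window: #17 on May 18, 2067.
Occurrences #4 through #17: 14 in total.

14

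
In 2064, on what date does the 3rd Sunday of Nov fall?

Nov 16, 2064

Nov 2064 begins on a Saturday, so the first Sunday is Nov 2 (1 day later).
The 3rd Sunday is 2 weeks later: 2 + 14 = 16.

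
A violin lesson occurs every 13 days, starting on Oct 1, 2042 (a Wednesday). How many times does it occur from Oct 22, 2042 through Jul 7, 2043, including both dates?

20

Occurrences land 13·i days after Oct 1, 2042 for i = 0, 1, 2, …
Oct 22, 2042 is 21 days after the start; 21 ÷ 13 = 1 remainder 8; since the remainder is 8, round up to i = 2. First occurrence in the window: #3 on Oct 27, 2042 (2×13 = 26 days in).
Jul 7, 2043 is 279 days after the start; 279 ÷ 13 = 21 remainder 6. Last occurrence in the window: #22 on Jul 1, 2043.
Occurrences #3 through #22: 20 in total.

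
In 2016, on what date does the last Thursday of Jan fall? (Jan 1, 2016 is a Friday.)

Jan 2016 begins on a Friday, so the first Thursday is Jan 7 (6 days later).
Jan 2016 has 31 days. Adding weeks: 7, 14, 21, 28 — the last one ≤ 31 is the 28th.

Jan 28, 2016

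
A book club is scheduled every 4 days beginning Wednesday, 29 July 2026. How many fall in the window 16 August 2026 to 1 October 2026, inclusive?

Occurrences land 4·i days after 29 July 2026 for i = 0, 1, 2, …
16 August 2026 is 18 days after the start; 18 ÷ 4 = 4 remainder 2; since the remainder is 2, round up to i = 5. First occurrence in the window: #6 on 18 August 2026 (5×4 = 20 days in).
1 October 2026 is 64 days after the start; 64 ÷ 4 = 16 remainder 0. Last occurrence in the window: #17 on 1 October 2026.
Occurrences #6 through #17: 12 in total.

12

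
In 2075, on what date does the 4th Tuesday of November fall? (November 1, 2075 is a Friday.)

November 2075 begins on a Friday, so the first Tuesday is November 5 (4 days later).
The 4th Tuesday is 3 weeks later: 5 + 21 = 26.

November 26, 2075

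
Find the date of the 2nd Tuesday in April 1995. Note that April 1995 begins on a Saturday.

April 1995 begins on a Saturday, so the first Tuesday is April 4 (3 days later).
The 2nd Tuesday is 1 weeks later: 4 + 7 = 11.

1995-04-11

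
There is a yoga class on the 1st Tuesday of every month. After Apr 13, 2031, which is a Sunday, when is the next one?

Apr 2031 starts on a Tuesday, so its 1st Tuesday is Apr 1, 2031.
That is not after Apr 13, 2031, so look at May 2031.
May 2031 starts on a Thursday, so its 1st Tuesday is May 6, 2031 (5 days in).

May 6, 2031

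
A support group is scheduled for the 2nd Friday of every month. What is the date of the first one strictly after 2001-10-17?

2001-11-09

October 2001 starts on a Monday; its first Friday is the 5th, so the 2nd Friday is the 12th — 2001-10-12.
That is not after 2001-10-17, so look at November 2001.
November 2001 starts on a Thursday; its first Friday is the 2nd, so the 2nd Friday is the 9th — 2001-11-09.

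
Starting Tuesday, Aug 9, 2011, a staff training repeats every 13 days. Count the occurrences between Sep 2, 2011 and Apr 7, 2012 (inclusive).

Occurrences land 13·i days after Aug 9, 2011 for i = 0, 1, 2, …
Sep 2, 2011 is 24 days after the start; 24 ÷ 13 = 1 remainder 11; since the remainder is 11, round up to i = 2. First occurrence in the window: #3 on Sep 4, 2011 (2×13 = 26 days in).
Apr 7, 2012 is 242 days after the start; 242 ÷ 13 = 18 remainder 8. Last occurrence in the window: #19 on Mar 30, 2012.
Occurrences #3 through #19: 17 in total.

17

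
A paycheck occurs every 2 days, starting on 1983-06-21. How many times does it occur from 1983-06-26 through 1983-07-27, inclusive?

Occurrences land 2·i days after 1983-06-21 for i = 0, 1, 2, …
1983-06-26 is 5 days after the start; 5 ÷ 2 = 2 remainder 1; since the remainder is 1, round up to i = 3. First occurrence in the window: #4 on 1983-06-27 (3×2 = 6 days in).
1983-07-27 is 36 days after the start; 36 ÷ 2 = 18 remainder 0. Last occurrence in the window: #19 on 1983-07-27.
Occurrences #4 through #19: 16 in total.

16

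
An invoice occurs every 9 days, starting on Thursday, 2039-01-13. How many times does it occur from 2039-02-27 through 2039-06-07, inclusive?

Occurrences land 9·i days after 2039-01-13 for i = 0, 1, 2, …
2039-02-27 is 45 days after the start; 45 ÷ 9 = 5 remainder 0. First occurrence in the window: #6 on 2039-02-27 (5×9 = 45 days in).
2039-06-07 is 145 days after the start; 145 ÷ 9 = 16 remainder 1. Last occurrence in the window: #17 on 2039-06-06.
Occurrences #6 through #17: 12 in total.

12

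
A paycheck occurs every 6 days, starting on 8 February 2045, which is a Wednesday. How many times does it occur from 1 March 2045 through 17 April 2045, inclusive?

8

Occurrences land 6·i days after 8 February 2045 for i = 0, 1, 2, …
1 March 2045 is 21 days after the start; 21 ÷ 6 = 3 remainder 3; since the remainder is 3, round up to i = 4. First occurrence in the window: #5 on 4 March 2045 (4×6 = 24 days in).
17 April 2045 is 68 days after the start; 68 ÷ 6 = 11 remainder 2. Last occurrence in the window: #12 on 15 April 2045.
Occurrences #5 through #12: 8 in total.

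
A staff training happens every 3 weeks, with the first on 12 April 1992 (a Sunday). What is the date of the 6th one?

The 6th occurrence is 5 intervals after the first: 5 × 21 = 105 days after 12 April 1992.
April has 30 days — 18 days to the end of April leaves 87.
May has 31 days (56 left).
June has 30 days (26 left).
26 days into July → 26 July 1992.

26 July 1992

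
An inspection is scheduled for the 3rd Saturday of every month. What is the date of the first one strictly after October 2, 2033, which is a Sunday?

October 15, 2033

October 2033 starts on a Saturday; its first Saturday is the 1st, so the 3rd Saturday is the 15th — October 15, 2033.
October 15, 2033 is after October 2, 2033, so that is the next one.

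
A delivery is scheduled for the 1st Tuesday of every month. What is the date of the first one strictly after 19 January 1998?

January 1998 starts on a Thursday, so its 1st Tuesday is 6 January 1998 (5 days in).
That is not after 19 January 1998, so look at February 1998.
February 1998 starts on a Sunday, so its 1st Tuesday is 3 February 1998 (2 days in).

3 February 1998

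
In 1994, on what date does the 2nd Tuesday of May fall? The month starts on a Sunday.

May 10, 1994

May 1994 begins on a Sunday, so the first Tuesday is May 3 (2 days later).
The 2nd Tuesday is 1 weeks later: 3 + 7 = 10.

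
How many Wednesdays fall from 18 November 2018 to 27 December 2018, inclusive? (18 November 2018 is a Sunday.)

18 November 2018 is a Sunday; the first Wednesday on or after it is 21 November 2018 (3 days later).
From 21 November 2018 to 27 December 2018: 9 + 27 = 36 days (rest of November, December).
36 ÷ 7 = 5 full weeks with remainder 1, so 5 more Wednesdays after the first → 6.

6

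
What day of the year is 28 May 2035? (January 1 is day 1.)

Days in months before May: 31 + 28 + 31 + 30 = 120.
Plus 28 days into May → day 148.

148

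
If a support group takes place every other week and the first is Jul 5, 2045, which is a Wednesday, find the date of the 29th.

Aug 1, 2046

The 29th occurrence is 28 intervals after the first: 28 × 14 = 392 days after Jul 5, 2045.
Jul has 31 days — 26 days to the end of Jul leaves 366.
Aug has 31 days (335 left).
Sep has 30 days (305 left).
Oct has 31 days (274 left).
Nov has 30 days (244 left).
Dec has 31 days (213 left).
Jan has 31 days (182 left).
Feb has 28 days (154 left).
Mar has 31 days (123 left).
Apr has 30 days (93 left).
May has 31 days (62 left).
Jun has 30 days (32 left).
Jul has 31 days (1 left).
1 day into Aug → Aug 1, 2046.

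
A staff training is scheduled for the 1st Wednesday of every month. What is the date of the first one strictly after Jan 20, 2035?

Jan 2035 starts on a Monday, so its 1st Wednesday is Jan 3, 2035 (2 days in).
That is not after Jan 20, 2035, so look at Feb 2035.
Feb 2035 starts on a Thursday, so its 1st Wednesday is Feb 7, 2035 (6 days in).

Feb 7, 2035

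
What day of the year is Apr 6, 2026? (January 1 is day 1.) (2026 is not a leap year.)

Days in months before Apr: 31 + 28 + 31 = 90.
Plus 6 days into Apr → day 96.

96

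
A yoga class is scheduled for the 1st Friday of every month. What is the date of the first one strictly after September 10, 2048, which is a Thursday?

October 2, 2048

September 2048 starts on a Tuesday, so its 1st Friday is September 4, 2048 (3 days in).
That is not after September 10, 2048, so look at October 2048.
October 2048 starts on a Thursday, so its 1st Friday is October 2, 2048 (1 day in).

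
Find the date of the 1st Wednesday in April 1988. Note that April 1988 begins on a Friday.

April 1988 begins on a Friday, so the first Wednesday is April 6 (5 days later).

1988-04-06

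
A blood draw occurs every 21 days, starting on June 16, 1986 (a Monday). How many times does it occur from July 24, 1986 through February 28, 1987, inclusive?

11

Occurrences land 21·i days after June 16, 1986 for i = 0, 1, 2, …
July 24, 1986 is 38 days after the start; 38 ÷ 21 = 1 remainder 17; since the remainder is 17, round up to i = 2. First occurrence in the window: #3 on July 28, 1986 (2×21 = 42 days in).
February 28, 1987 is 257 days after the start; 257 ÷ 21 = 12 remainder 5. Last occurrence in the window: #13 on February 23, 1987.
Occurrences #3 through #13: 11 in total.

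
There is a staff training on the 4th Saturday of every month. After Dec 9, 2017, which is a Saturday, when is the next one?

Dec 23, 2017

Dec 2017 starts on a Friday; its first Saturday is the 2nd, so the 4th Saturday is the 23rd — Dec 23, 2017.
Dec 23, 2017 is after Dec 9, 2017, so that is the next one.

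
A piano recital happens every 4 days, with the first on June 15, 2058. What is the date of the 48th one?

The 48th occurrence is 47 intervals after the first: 47 × 4 = 188 days after June 15, 2058.
June has 30 days — 15 days to the end of June leaves 173.
July has 31 days (142 left).
August has 31 days (111 left).
September has 30 days (81 left).
October has 31 days (50 left).
November has 30 days (20 left).
20 days into December → December 20, 2058.

December 20, 2058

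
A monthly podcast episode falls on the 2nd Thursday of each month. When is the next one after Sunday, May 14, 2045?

May 2045 starts on a Monday; its first Thursday is the 4th, so the 2nd Thursday is the 11th — May 11, 2045.
That is not after May 14, 2045, so look at Jun 2045.
Jun 2045 starts on a Thursday; its first Thursday is the 1st, so the 2nd Thursday is the 8th — Jun 8, 2045.

Jun 8, 2045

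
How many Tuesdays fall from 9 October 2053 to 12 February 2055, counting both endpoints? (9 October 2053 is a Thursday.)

9 October 2053 is a Thursday; the first Tuesday on or after it is 14 October 2053 (5 days later).
From 14 October 2053 to 12 February 2055: 78 + 365 + 43 = 486 days (rest of 2053, 2054, to 12 February 2055 in 2055).
486 ÷ 7 = 69 full weeks with remainder 3, so 69 more Tuesdays after the first → 70.

70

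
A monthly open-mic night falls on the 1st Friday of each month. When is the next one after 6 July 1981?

July 1981 starts on a Wednesday, so its 1st Friday is 3 July 1981 (2 days in).
That is not after 6 July 1981, so look at August 1981.
August 1981 starts on a Saturday, so its 1st Friday is 7 August 1981 (6 days in).

7 August 1981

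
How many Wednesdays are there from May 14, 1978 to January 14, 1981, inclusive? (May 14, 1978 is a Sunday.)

May 14, 1978 is a Sunday; the first Wednesday on or after it is May 17, 1978 (3 days later).
From May 17, 1978 to January 14, 1981: 228 + 365 + 366 + 14 = 973 days (rest of 1978, 1979, 1980, to January 14, 1981 in 1981).
973 ÷ 7 = 139 full weeks with remainder 0, so 139 more Wednesdays after the first → 140.

140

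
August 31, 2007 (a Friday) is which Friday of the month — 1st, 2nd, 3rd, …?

5th

Day 31 falls in week ⌈31/7⌉ of the month.
Days 1–7 hold the 1st Friday, 8–14 the 2nd, 15–21 the 3rd, 22–28 the 4th, 29–31 the 5th.
31 is in the range for the 5th.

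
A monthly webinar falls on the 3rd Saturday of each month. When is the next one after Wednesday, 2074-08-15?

2074-08-18

August 2074 starts on a Wednesday; its first Saturday is the 4th, so the 3rd Saturday is the 18th — 2074-08-18.
2074-08-18 is after 2074-08-15, so that is the next one.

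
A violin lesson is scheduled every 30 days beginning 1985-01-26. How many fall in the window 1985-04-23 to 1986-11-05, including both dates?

Occurrences land 30·i days after 1985-01-26 for i = 0, 1, 2, …
1985-04-23 is 87 days after the start; 87 ÷ 30 = 2 remainder 27; since the remainder is 27, round up to i = 3. First occurrence in the window: #4 on 1985-04-26 (3×30 = 90 days in).
1986-11-05 is 648 days after the start; 648 ÷ 30 = 21 remainder 18. Last occurrence in the window: #22 on 1986-10-18.
Occurrences #4 through #22: 19 in total.

19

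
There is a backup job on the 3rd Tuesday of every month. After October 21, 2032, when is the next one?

October 2032 starts on a Friday; its first Tuesday is the 5th, so the 3rd Tuesday is the 19th — October 19, 2032.
That is not after October 21, 2032, so look at November 2032.
November 2032 starts on a Monday; its first Tuesday is the 2nd, so the 3rd Tuesday is the 16th — November 16, 2032.

November 16, 2032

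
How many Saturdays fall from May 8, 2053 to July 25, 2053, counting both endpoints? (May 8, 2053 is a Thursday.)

11

May 8, 2053 is a Thursday; the first Saturday on or after it is May 10, 2053 (2 days later).
From May 10, 2053 to July 25, 2053: 21 + 30 + 25 = 76 days (rest of May, June, July).
76 ÷ 7 = 10 full weeks with remainder 6, so 10 more Saturdays after the first → 11.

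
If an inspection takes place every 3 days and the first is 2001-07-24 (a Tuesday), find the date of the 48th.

The 48th occurrence is 47 intervals after the first: 47 × 3 = 141 days after 2001-07-24.
July has 31 days — 7 days to the end of July leaves 134.
August has 31 days (103 left).
September has 30 days (73 left).
October has 31 days (42 left).
November has 30 days (12 left).
12 days into December → 2001-12-12.

2001-12-12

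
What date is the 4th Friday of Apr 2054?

The first Friday of Apr 2054 is Apr 3.
The 4th Friday is 3 weeks later: 3 + 21 = 24.

Apr 24, 2054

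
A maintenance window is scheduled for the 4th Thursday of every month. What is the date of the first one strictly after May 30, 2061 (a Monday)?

June 23, 2061

May 2061 starts on a Sunday; its first Thursday is the 5th, so the 4th Thursday is the 26th — May 26, 2061.
That is not after May 30, 2061, so look at June 2061.
June 2061 starts on a Wednesday; its first Thursday is the 2nd, so the 4th Thursday is the 23rd — June 23, 2061.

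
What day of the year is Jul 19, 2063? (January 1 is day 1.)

200

Days in months before Jul: 31 + 28 + 31 + 30 + 31 + 30 = 181.
Plus 19 days into Jul → day 200.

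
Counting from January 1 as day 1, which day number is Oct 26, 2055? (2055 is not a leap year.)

299

Days in months before Oct: 31 + 28 + 31 + 30 + 31 + 30 + 31 + 31 + 30 = 273.
Plus 26 days into Oct → day 299.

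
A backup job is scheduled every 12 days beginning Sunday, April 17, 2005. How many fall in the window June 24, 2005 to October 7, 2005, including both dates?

Occurrences land 12·i days after April 17, 2005 for i = 0, 1, 2, …
June 24, 2005 is 68 days after the start; 68 ÷ 12 = 5 remainder 8; since the remainder is 8, round up to i = 6. First occurrence in the window: #7 on June 28, 2005 (6×12 = 72 days in).
October 7, 2005 is 173 days after the start; 173 ÷ 12 = 14 remainder 5. Last occurrence in the window: #15 on October 2, 2005.
Occurrences #7 through #15: 9 in total.

9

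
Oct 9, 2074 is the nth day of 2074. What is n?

Days in months before Oct: 31 + 28 + 31 + 30 + 31 + 30 + 31 + 31 + 30 = 273.
Plus 9 days into Oct → day 282.

282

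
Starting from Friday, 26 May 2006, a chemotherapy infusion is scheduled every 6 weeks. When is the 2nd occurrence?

The 2nd occurrence is 1 interval after the first: 1 × 42 = 42 days after 26 May 2006.
May has 31 days — 5 days to the end of May leaves 37.
June has 30 days (7 left).
7 days into July → 7 July 2006.

7 July 2006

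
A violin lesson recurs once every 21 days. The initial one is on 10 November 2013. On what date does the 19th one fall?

The 19th occurrence is 18 intervals after the first: 18 × 21 = 378 days after 10 November 2013.
November has 30 days — 20 days to the end of November leaves 358.
December has 31 days (327 left).
January has 31 days (296 left).
February has 28 days (268 left).
March has 31 days (237 left).
April has 30 days (207 left).
May has 31 days (176 left).
June has 30 days (146 left).
July has 31 days (115 left).
August has 31 days (84 left).
September has 30 days (54 left).
October has 31 days (23 left).
23 days into November → 23 November 2014.

23 November 2014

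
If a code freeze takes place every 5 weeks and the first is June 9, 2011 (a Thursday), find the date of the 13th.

August 2, 2012

The 13th occurrence is 12 intervals after the first: 12 × 35 = 420 days after June 9, 2011.
June has 30 days — 21 days to the end of June leaves 399.
July has 31 days (368 left).
August has 31 days (337 left).
September has 30 days (307 left).
October has 31 days (276 left).
November has 30 days (246 left).
December has 31 days (215 left).
January has 31 days (184 left).
February has 29 days (155 left).
March has 31 days (124 left).
April has 30 days (94 left).
May has 31 days (63 left).
June has 30 days (33 left).
July has 31 days (2 left).
2 days into August → August 2, 2012.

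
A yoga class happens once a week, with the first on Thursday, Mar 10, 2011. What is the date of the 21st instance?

Jul 28, 2011

The 21st occurrence is 20 intervals after the first: 20 × 7 = 140 days after Mar 10, 2011.
Mar has 31 days — 21 days to the end of Mar leaves 119.
Apr has 30 days (89 left).
May has 31 days (58 left).
Jun has 30 days (28 left).
28 days into Jul → Jul 28, 2011.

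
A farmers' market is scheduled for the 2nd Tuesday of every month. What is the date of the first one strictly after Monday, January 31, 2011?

January 2011 starts on a Saturday; its first Tuesday is the 4th, so the 2nd Tuesday is the 11th — January 11, 2011.
That is not after January 31, 2011, so look at February 2011.
February 2011 starts on a Tuesday; its first Tuesday is the 1st, so the 2nd Tuesday is the 8th — February 8, 2011.

February 8, 2011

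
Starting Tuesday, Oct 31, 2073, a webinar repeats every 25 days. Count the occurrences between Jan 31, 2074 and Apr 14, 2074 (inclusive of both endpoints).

Occurrences land 25·i days after Oct 31, 2073 for i = 0, 1, 2, …
Jan 31, 2074 is 92 days after the start; 92 ÷ 25 = 3 remainder 17; since the remainder is 17, round up to i = 4. First occurrence in the window: #5 on Feb 8, 2074 (4×25 = 100 days in).
Apr 14, 2074 is 165 days after the start; 165 ÷ 25 = 6 remainder 15. Last occurrence in the window: #7 on Mar 30, 2074.
Occurrences #5 through #7: 3 in total.

3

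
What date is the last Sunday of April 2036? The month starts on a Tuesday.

27 April 2036

April 2036 begins on a Tuesday, so the first Sunday is April 6 (5 days later).
April 2036 has 30 days. Adding weeks: 6, 13, 20, 27 — the last one ≤ 30 is the 27th.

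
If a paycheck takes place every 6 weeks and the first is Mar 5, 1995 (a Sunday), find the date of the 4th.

Jul 9, 1995

The 4th occurrence is 3 intervals after the first: 3 × 42 = 126 days after Mar 5, 1995.
Mar has 31 days — 26 days to the end of Mar leaves 100.
Apr has 30 days (70 left).
May has 31 days (39 left).
Jun has 30 days (9 left).
9 days into Jul → Jul 9, 1995.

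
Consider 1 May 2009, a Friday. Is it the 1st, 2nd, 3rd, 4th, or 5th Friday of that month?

1st

Day 1 falls in week ⌈1/7⌉ of the month.
Days 1–7 hold the 1st Friday, 8–14 the 2nd, 15–21 the 3rd, 22–28 the 4th, 29–31 the 5th.
1 is in the range for the 1st.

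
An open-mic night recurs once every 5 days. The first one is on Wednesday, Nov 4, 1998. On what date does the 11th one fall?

Dec 24, 1998

The 11th occurrence is 10 intervals after the first: 10 × 5 = 50 days after Nov 4, 1998.
Nov has 30 days — 26 days to the end of Nov leaves 24.
24 days into Dec → Dec 24, 1998.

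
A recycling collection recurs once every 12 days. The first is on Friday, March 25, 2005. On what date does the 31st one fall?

The 31st occurrence is 30 intervals after the first: 30 × 12 = 360 days after March 25, 2005.
March has 31 days — 6 days to the end of March leaves 354.
April has 30 days (324 left).
May has 31 days (293 left).
June has 30 days (263 left).
July has 31 days (232 left).
August has 31 days (201 left).
September has 30 days (171 left).
October has 31 days (140 left).
November has 30 days (110 left).
December has 31 days (79 left).
January has 31 days (48 left).
February has 28 days (20 left).
20 days into March → March 20, 2006.

March 20, 2006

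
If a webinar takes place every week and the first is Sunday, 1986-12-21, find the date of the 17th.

The 17th occurrence is 16 intervals after the first: 16 × 7 = 112 days after 1986-12-21.
December has 31 days — 10 days to the end of December leaves 102.
January has 31 days (71 left).
February has 28 days (43 left).
March has 31 days (12 left).
12 days into April → 1987-04-12.

1987-04-12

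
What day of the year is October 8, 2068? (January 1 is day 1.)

282

Days in months before October: 31 + 29 + 31 + 30 + 31 + 30 + 31 + 31 + 30 = 274.
Plus 8 days into October → day 282.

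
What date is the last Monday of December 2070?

29 December 2070

The first Monday of December 2070 is December 1.
December 2070 has 31 days. Adding weeks: 1, 8, 15, 22, 29 — the last one ≤ 31 is the 29th.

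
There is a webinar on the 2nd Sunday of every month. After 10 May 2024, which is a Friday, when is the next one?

May 2024 starts on a Wednesday; its first Sunday is the 5th, so the 2nd Sunday is the 12th — 12 May 2024.
12 May 2024 is after 10 May 2024, so that is the next one.

12 May 2024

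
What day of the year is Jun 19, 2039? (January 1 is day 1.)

Days in months before Jun: 31 + 28 + 31 + 30 + 31 = 151.
Plus 19 days into Jun → day 170.

170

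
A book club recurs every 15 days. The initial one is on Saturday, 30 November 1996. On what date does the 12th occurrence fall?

The 12th occurrence is 11 intervals after the first: 11 × 15 = 165 days after 30 November 1996.
November has 30 days — 0 days to the end of November leaves 165.
December has 31 days (134 left).
January has 31 days (103 left).
February has 28 days (75 left).
March has 31 days (44 left).
April has 30 days (14 left).
14 days into May → 14 May 1997.

14 May 1997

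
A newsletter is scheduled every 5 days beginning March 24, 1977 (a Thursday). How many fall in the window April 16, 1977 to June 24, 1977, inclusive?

14

Occurrences land 5·i days after March 24, 1977 for i = 0, 1, 2, …
April 16, 1977 is 23 days after the start; 23 ÷ 5 = 4 remainder 3; since the remainder is 3, round up to i = 5. First occurrence in the window: #6 on April 18, 1977 (5×5 = 25 days in).
June 24, 1977 is 92 days after the start; 92 ÷ 5 = 18 remainder 2. Last occurrence in the window: #19 on June 22, 1977.
Occurrences #6 through #19: 14 in total.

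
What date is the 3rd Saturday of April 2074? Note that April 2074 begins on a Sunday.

April 21, 2074

April 2074 begins on a Sunday, so the first Saturday is April 7 (6 days later).
The 3rd Saturday is 2 weeks later: 7 + 14 = 21.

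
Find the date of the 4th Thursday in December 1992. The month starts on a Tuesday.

December 1992 begins on a Tuesday, so the first Thursday is December 3 (2 days later).
The 4th Thursday is 3 weeks later: 3 + 21 = 24.

1992-12-24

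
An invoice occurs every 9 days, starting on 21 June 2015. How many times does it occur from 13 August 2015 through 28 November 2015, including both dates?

Occurrences land 9·i days after 21 June 2015 for i = 0, 1, 2, …
13 August 2015 is 53 days after the start; 53 ÷ 9 = 5 remainder 8; since the remainder is 8, round up to i = 6. First occurrence in the window: #7 on 14 August 2015 (6×9 = 54 days in).
28 November 2015 is 160 days after the start; 160 ÷ 9 = 17 remainder 7. Last occurrence in the window: #18 on 21 November 2015.
Occurrences #7 through #18: 12 in total.

12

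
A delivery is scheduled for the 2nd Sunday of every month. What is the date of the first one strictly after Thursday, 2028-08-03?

2028-08-13

August 2028 starts on a Tuesday; its first Sunday is the 6th, so the 2nd Sunday is the 13th — 2028-08-13.
2028-08-13 is after 2028-08-03, so that is the next one.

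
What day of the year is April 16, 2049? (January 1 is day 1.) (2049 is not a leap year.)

Days in months before April: 31 + 28 + 31 = 90.
Plus 16 days into April → day 106.

106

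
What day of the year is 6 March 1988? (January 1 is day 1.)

Days in months before March: 31 + 29 = 60.
Plus 6 days into March → day 66.

66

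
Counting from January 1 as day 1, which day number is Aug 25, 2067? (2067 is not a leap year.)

237

Days in months before Aug: 31 + 28 + 31 + 30 + 31 + 30 + 31 = 212.
Plus 25 days into Aug → day 237.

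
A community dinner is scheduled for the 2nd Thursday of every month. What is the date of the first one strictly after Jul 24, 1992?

Aug 13, 1992

Jul 1992 starts on a Wednesday; its first Thursday is the 2nd, so the 2nd Thursday is the 9th — Jul 9, 1992.
That is not after Jul 24, 1992, so look at Aug 1992.
Aug 1992 starts on a Saturday; its first Thursday is the 6th, so the 2nd Thursday is the 13th — Aug 13, 1992.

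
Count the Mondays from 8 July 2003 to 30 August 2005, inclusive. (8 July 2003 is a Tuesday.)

112

8 July 2003 is a Tuesday; the first Monday on or after it is 14 July 2003 (6 days later).
From 14 July 2003 to 30 August 2005: 170 + 366 + 242 = 778 days (rest of 2003, 2004, to 30 August 2005 in 2005).
778 ÷ 7 = 111 full weeks with remainder 1, so 111 more Mondays after the first → 112.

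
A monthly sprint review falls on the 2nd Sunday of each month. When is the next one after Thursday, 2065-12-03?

2065-12-13

December 2065 starts on a Tuesday; its first Sunday is the 6th, so the 2nd Sunday is the 13th — 2065-12-13.
2065-12-13 is after 2065-12-03, so that is the next one.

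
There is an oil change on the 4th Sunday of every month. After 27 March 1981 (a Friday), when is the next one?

March 1981 starts on a Sunday; its first Sunday is the 1st, so the 4th Sunday is the 22nd — 22 March 1981.
That is not after 27 March 1981, so look at April 1981.
April 1981 starts on a Wednesday; its first Sunday is the 5th, so the 4th Sunday is the 26th — 26 April 1981.

26 April 1981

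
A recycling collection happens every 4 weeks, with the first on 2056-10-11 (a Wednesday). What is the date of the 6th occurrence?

The 6th occurrence is 5 intervals after the first: 5 × 28 = 140 days after 2056-10-11.
October has 31 days — 20 days to the end of October leaves 120.
November has 30 days (90 left).
December has 31 days (59 left).
January has 31 days (28 left).
28 days into February → 2057-02-28.

2057-02-28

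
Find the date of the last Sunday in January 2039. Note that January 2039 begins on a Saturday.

30 January 2039

January 2039 begins on a Saturday, so the first Sunday is January 2 (1 day later).
January 2039 has 31 days. Adding weeks: 2, 9, 16, 23, 30 — the last one ≤ 31 is the 30th.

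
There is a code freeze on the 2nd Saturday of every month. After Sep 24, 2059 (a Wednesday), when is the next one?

Oct 11, 2059

Sep 2059 starts on a Monday; its first Saturday is the 6th, so the 2nd Saturday is the 13th — Sep 13, 2059.
That is not after Sep 24, 2059, so look at Oct 2059.
Oct 2059 starts on a Wednesday; its first Saturday is the 4th, so the 2nd Saturday is the 11th — Oct 11, 2059.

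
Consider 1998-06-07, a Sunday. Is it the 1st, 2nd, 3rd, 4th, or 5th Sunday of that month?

Day 7 falls in week ⌈7/7⌉ of the month.
Days 1–7 hold the 1st Sunday, 8–14 the 2nd, 15–21 the 3rd, 22–28 the 4th, 29–31 the 5th.
7 is in the range for the 1st.

1st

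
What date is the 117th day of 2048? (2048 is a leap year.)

January has 31 days (117 − 31 = 86 remain).
February has 29 days (86 − 29 = 57 remain).
March has 31 days (57 − 31 = 26 remain).
26 into April → April 26.

April 26, 2048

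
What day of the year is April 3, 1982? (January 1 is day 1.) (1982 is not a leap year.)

Days in months before April: 31 + 28 + 31 = 90.
Plus 3 days into April → day 93.

93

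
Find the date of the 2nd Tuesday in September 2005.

2005-09-13

September 2005 begins on a Thursday, so the first Tuesday is September 6 (5 days later).
The 2nd Tuesday is 1 weeks later: 6 + 7 = 13.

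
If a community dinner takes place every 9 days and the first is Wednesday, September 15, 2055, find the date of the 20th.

March 4, 2056

The 20th occurrence is 19 intervals after the first: 19 × 9 = 171 days after September 15, 2055.
September has 30 days — 15 days to the end of September leaves 156.
October has 31 days (125 left).
November has 30 days (95 left).
December has 31 days (64 left).
January has 31 days (33 left).
February has 29 days (4 left).
4 days into March → March 4, 2056.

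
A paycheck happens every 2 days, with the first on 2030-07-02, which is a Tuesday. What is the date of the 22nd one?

2030-08-13

The 22nd occurrence is 21 intervals after the first: 21 × 2 = 42 days after 2030-07-02.
July has 31 days — 29 days to the end of July leaves 13.
13 days into August → 2030-08-13.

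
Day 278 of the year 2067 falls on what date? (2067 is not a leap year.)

2067-10-05

January has 31 days (278 − 31 = 247 remain).
February has 28 days (247 − 28 = 219 remain).
March has 31 days (219 − 31 = 188 remain).
April has 30 days (188 − 30 = 158 remain).
May has 31 days (158 − 31 = 127 remain).
June has 30 days (127 − 30 = 97 remain).
July has 31 days (97 − 31 = 66 remain).
August has 31 days (66 − 31 = 35 remain).
September has 30 days (35 − 30 = 5 remain).
5 into October → October 5.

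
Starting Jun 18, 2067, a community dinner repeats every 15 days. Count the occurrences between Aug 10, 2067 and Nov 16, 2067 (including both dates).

Occurrences land 15·i days after Jun 18, 2067 for i = 0, 1, 2, …
Aug 10, 2067 is 53 days after the start; 53 ÷ 15 = 3 remainder 8; since the remainder is 8, round up to i = 4. First occurrence in the window: #5 on Aug 17, 2067 (4×15 = 60 days in).
Nov 16, 2067 is 151 days after the start; 151 ÷ 15 = 10 remainder 1. Last occurrence in the window: #11 on Nov 15, 2067.
Occurrences #5 through #11: 7 in total.

7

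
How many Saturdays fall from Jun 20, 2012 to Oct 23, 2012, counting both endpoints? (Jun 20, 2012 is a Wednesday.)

18

Jun 20, 2012 is a Wednesday; the first Saturday on or after it is Jun 23, 2012 (3 days later).
From Jun 23, 2012 to Oct 23, 2012: 7 + 31 + 31 + 30 + 23 = 122 days (rest of Jun, Jul, Aug, Sep, Oct).
122 ÷ 7 = 17 full weeks with remainder 3, so 17 more Saturdays after the first → 18.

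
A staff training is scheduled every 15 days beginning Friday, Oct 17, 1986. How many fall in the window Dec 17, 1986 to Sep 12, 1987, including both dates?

Occurrences land 15·i days after Oct 17, 1986 for i = 0, 1, 2, …
Dec 17, 1986 is 61 days after the start; 61 ÷ 15 = 4 remainder 1; since the remainder is 1, round up to i = 5. First occurrence in the window: #6 on Dec 31, 1986 (5×15 = 75 days in).
Sep 12, 1987 is 330 days after the start; 330 ÷ 15 = 22 remainder 0. Last occurrence in the window: #23 on Sep 12, 1987.
Occurrences #6 through #23: 18 in total.

18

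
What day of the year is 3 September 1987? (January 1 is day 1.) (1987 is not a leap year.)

Days in months before September: 31 + 28 + 31 + 30 + 31 + 30 + 31 + 31 = 243.
Plus 3 days into September → day 246.

246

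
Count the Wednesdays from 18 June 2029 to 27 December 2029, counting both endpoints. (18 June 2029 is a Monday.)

18 June 2029 is a Monday; the first Wednesday on or after it is 20 June 2029 (2 days later).
From 20 June 2029 to 27 December 2029: 10 + 31 + 31 + 30 + 31 + 30 + 27 = 190 days (rest of June, July, August, September, October, November, December).
190 ÷ 7 = 27 full weeks with remainder 1, so 27 more Wednesdays after the first → 28.

28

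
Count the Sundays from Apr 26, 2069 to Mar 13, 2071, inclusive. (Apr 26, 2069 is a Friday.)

98

Apr 26, 2069 is a Friday; the first Sunday on or after it is Apr 28, 2069 (2 days later).
From Apr 28, 2069 to Mar 13, 2071: 247 + 365 + 72 = 684 days (rest of 2069, 2070, to Mar 13, 2071 in 2071).
684 ÷ 7 = 97 full weeks with remainder 5, so 97 more Sundays after the first → 98.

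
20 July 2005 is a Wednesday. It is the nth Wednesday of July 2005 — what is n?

3rd

Day 20 falls in week ⌈20/7⌉ of the month.
Days 1–7 hold the 1st Wednesday, 8–14 the 2nd, 15–21 the 3rd, 22–28 the 4th, 29–31 the 5th.
20 is in the range for the 3rd.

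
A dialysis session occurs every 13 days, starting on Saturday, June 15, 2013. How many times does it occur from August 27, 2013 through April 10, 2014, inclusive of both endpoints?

18

Occurrences land 13·i days after June 15, 2013 for i = 0, 1, 2, …
August 27, 2013 is 73 days after the start; 73 ÷ 13 = 5 remainder 8; since the remainder is 8, round up to i = 6. First occurrence in the window: #7 on September 1, 2013 (6×13 = 78 days in).
April 10, 2014 is 299 days after the start; 299 ÷ 13 = 23 remainder 0. Last occurrence in the window: #24 on April 10, 2014.
Occurrences #7 through #24: 18 in total.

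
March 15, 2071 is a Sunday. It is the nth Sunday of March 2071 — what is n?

3rd

Day 15 falls in week ⌈15/7⌉ of the month.
Days 1–7 hold the 1st Sunday, 8–14 the 2nd, 15–21 the 3rd, 22–28 the 4th, 29–31 the 5th.
15 is in the range for the 3rd.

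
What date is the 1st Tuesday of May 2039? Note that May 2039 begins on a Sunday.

May 2039 begins on a Sunday, so the first Tuesday is May 3 (2 days later).

3 May 2039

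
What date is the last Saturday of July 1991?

July 1991 begins on a Monday, so the first Saturday is July 6 (5 days later).
July 1991 has 31 days. Adding weeks: 6, 13, 20, 27 — the last one ≤ 31 is the 27th.

July 27, 1991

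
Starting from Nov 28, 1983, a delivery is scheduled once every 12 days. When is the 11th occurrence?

Mar 27, 1984

The 11th occurrence is 10 intervals after the first: 10 × 12 = 120 days after Nov 28, 1983.
Nov has 30 days — 2 days to the end of Nov leaves 118.
Dec has 31 days (87 left).
Jan has 31 days (56 left).
Feb has 29 days (27 left).
27 days into Mar → Mar 27, 1984.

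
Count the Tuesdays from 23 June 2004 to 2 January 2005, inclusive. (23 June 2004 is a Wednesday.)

23 June 2004 is a Wednesday; the first Tuesday on or after it is 29 June 2004 (6 days later).
From 29 June 2004 to 2 January 2005: 1 + 31 + 31 + 30 + 31 + 30 + 31 + 2 = 187 days (rest of June, July, August, September, October, November, December, January).
187 ÷ 7 = 26 full weeks with remainder 5, so 26 more Tuesdays after the first → 27.

27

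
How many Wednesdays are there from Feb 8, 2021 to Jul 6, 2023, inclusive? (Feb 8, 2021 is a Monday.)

Feb 8, 2021 is a Monday; the first Wednesday on or after it is Feb 10, 2021 (2 days later).
From Feb 10, 2021 to Jul 6, 2023: 324 + 365 + 187 = 876 days (rest of 2021, 2022, to Jul 6, 2023 in 2023).
876 ÷ 7 = 125 full weeks with remainder 1, so 125 more Wednesdays after the first → 126.

126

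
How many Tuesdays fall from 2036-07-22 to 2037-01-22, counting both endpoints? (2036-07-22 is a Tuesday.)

2036-07-22 is a Tuesday; the first Tuesday on or after it is 2036-07-22.
From 2036-07-22 to 2037-01-22: 9 + 31 + 30 + 31 + 30 + 31 + 22 = 184 days (rest of July, August, September, October, November, December, January).
184 ÷ 7 = 26 full weeks with remainder 2, so 26 more Tuesdays after the first → 27.

27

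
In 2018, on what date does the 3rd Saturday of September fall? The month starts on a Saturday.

September 2018 begins on a Saturday, so the first Saturday is September 1.
The 3rd Saturday is 2 weeks later: 1 + 14 = 15.

September 15, 2018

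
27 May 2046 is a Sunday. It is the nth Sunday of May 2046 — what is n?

4th

Day 27 falls in week ⌈27/7⌉ of the month.
Days 1–7 hold the 1st Sunday, 8–14 the 2nd, 15–21 the 3rd, 22–28 the 4th, 29–31 the 5th.
27 is in the range for the 4th.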